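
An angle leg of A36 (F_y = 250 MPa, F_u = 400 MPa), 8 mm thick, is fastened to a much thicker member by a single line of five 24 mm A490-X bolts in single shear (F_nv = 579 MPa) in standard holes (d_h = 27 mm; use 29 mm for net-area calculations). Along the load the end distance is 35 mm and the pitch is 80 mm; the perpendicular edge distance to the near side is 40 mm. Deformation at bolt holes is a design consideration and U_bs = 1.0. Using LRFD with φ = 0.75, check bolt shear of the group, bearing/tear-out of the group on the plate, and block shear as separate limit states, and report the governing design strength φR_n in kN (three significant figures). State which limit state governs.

381 kN (block shear governs)

Bolt shear: A_b = π·24²/4 = 452.4 mm²; R_n = 579 × 452.4 × 5 × 1 / 1000 = 1310 kN → 0.75 × 1310 = 982 kN.
Bearing: edge l_c = 21.5, r_n = 82.56 kN; interior l_c = 53, r_n = 184.3 kN; R_n = 82.56 + 4·184.3 = 819.8 kN → 615 kN.
Block shear: A_gv = 2840, A_nv = 1796, A_nt = 204 mm²; R_n = min(0.6F_uA_nv, 0.6F_yA_gv) + U_bs·F_u·A_nt = 507.6 kN → 381 kN.
Block shear governs: 381 kN.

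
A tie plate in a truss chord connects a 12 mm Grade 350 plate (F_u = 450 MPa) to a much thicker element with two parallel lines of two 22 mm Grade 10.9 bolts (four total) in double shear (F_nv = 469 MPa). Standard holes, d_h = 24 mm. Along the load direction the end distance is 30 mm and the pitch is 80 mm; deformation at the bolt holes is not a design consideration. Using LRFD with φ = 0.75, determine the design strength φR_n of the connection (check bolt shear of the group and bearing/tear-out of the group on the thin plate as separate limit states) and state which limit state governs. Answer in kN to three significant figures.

753 kN (bearing governs)

Bolt shear: A_b = π·22²/4 = 380.1 mm²; R_n = 469 × 380.1 × 4 × 2 / 1000 = 1426 kN → 0.75 × 1426 = 1070 kN.
Bearing (1.5 l_c t F_u ≤ 3.0 d t F_u): upper limit = 3.0·22·12·450 / 1000 = 356.4 kN.
  Edge l_c = 30 − 24/2 = 18 → r_n = 145.8 kN; interior l_c = 80 − 24 = 56 → r_n = 356.4 kN.
  R_n,bearing = 2·145.8 + 2·356.4 = 1004 kN → 0.75 × 1004 = 753 kN.
Bearing governs: 753 kN.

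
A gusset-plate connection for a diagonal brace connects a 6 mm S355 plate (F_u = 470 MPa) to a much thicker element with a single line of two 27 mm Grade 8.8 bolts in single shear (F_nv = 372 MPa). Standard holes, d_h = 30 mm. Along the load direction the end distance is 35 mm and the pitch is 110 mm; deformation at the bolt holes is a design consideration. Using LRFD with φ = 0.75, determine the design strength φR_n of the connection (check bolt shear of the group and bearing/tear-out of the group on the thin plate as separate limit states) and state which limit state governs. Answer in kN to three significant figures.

Bolt shear: A_b = π·27²/4 = 572.6 mm²; R_n = 372 × 572.6 × 2 × 1 / 1000 = 426 kN → 0.75 × 426 = 319 kN.
Bearing (1.2 l_c t F_u ≤ 2.4 d t F_u): upper limit = 2.4·27·6·470 / 1000 = 182.7 kN.
  Edge l_c = 35 − 30/2 = 20 → r_n = 67.68 kN; interior l_c = 110 − 30 = 80 → r_n = 182.7 kN.
  R_n,bearing = 1·67.68 + 1·182.7 = 250.4 kN → 0.75 × 250.4 = 188 kN.
Bearing governs: 188 kN.

188 kN (bearing governs)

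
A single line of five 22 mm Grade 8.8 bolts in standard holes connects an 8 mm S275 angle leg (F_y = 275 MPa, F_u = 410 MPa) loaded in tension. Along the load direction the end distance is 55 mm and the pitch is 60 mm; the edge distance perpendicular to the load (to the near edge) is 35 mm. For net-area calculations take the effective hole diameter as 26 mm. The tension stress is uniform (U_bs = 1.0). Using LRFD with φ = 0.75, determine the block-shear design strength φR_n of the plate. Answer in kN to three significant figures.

Shear plane L_v = 55 + 4·60 = 295 mm; A_gv = 295 × 8 = 2360 mm².
A_nv = (295 − 4.5·26) × 8 = 1424 mm².
A_nt = (35 − 0.5·26) × 8 = 176 mm².
0.6 F_u A_nv = 350.3 kN; 0.6 F_y A_gv = 389.4 kN → shear rupture governs the shear term.
R_n = 350.3 + 1.0 × 410 × 176 / 1000 = 422.5 kN.
Design strength φR_n = 0.75 × 422.5 = 317 kN.

317 kN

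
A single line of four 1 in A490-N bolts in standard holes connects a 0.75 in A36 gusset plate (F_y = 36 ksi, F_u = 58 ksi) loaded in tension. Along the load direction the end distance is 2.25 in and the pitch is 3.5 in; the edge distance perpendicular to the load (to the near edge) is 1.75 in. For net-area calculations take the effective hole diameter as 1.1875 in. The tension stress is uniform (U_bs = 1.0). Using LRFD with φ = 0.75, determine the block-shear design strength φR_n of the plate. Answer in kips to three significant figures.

Shear plane L_v = 2.25 + 3·3.5 = 12.75 in; A_gv = 12.75 × 0.75 = 9.562 in².
A_nv = (12.75 − 3.5·1.1875) × 0.75 = 6.445 in².
A_nt = (1.75 − 0.5·1.1875) × 0.75 = 0.8672 in².
0.6 F_u A_nv = 224.3 kips; 0.6 F_y A_gv = 206.5 kips → shear yielding governs the shear term.
R_n = 206.5 + 1.0 × 58 × 0.8672 = 256.8 kips.
Design strength φR_n = 0.75 × 256.8 = 193 kips.

193 kips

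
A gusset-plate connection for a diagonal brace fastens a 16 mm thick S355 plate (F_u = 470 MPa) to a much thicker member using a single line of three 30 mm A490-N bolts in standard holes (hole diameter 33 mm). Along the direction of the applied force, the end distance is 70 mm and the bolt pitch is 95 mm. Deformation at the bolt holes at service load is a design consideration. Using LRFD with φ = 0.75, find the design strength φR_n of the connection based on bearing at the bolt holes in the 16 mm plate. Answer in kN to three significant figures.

Per bolt r_n = 1.2 l_c t F_u ≤ 2.4 d t F_u; upper limit = 2.4 × 30 × 16 × 470 / 1000 = 541.4 kN.
Edge bolt: l_c = 70 − 33/2 = 53.5 mm → 1.2 × 53.5 × 16 × 470 / 1000 = 482.8 → r_n = 482.8 kN.
Interior bolts: l_c = 95 − 33 = 62 mm → 1.2 × 62 × 16 × 470 / 1000 = 559.5 → r_n = 541.4 kN.
R_n = 1 × 482.8 + 2 × 541.4 = 1566 kN.
Design strength φR_n = 0.75 × 1566 = 1170 kN.

1170 kN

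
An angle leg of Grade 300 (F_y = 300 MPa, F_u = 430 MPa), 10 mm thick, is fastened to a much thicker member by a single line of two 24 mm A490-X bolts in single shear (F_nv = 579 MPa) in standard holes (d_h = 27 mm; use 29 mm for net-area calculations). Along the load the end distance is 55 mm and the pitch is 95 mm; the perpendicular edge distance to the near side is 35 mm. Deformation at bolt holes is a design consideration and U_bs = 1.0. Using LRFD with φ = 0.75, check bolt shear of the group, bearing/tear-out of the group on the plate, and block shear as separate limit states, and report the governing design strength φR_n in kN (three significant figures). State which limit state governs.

269 kN (block shear governs)

Bolt shear: A_b = π·24²/4 = 452.4 mm²; R_n = 579 × 452.4 × 2 × 1 / 1000 = 523.9 kN → 0.75 × 523.9 = 393 kN.
Bearing: edge l_c = 41.5, r_n = 214.1 kN; interior l_c = 68, r_n = 247.7 kN; R_n = 214.1 + 1·247.7 = 461.8 kN → 346 kN.
Block shear: A_gv = 1500, A_nv = 1065, A_nt = 205 mm²; R_n = min(0.6F_uA_nv, 0.6F_yA_gv) + U_bs·F_u·A_nt = 358.2 kN → 269 kN.
Block shear governs: 269 kN.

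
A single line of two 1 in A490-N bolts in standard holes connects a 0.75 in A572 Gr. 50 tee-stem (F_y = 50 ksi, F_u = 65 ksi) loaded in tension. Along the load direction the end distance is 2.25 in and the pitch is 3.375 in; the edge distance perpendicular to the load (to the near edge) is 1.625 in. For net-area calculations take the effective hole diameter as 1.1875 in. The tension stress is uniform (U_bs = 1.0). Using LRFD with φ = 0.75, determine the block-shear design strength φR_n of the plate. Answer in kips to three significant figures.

Shear plane L_v = 2.25 + 1·3.375 = 5.625 in; A_gv = 5.625 × 0.75 = 4.219 in².
A_nv = (5.625 − 1.5·1.1875) × 0.75 = 2.883 in².
A_nt = (1.625 − 0.5·1.1875) × 0.75 = 0.7734 in².
0.6 F_u A_nv = 112.4 kips; 0.6 F_y A_gv = 126.6 kips → shear rupture governs the shear term.
R_n = 112.4 + 1.0 × 65 × 0.7734 = 162.7 kips.
Design strength φR_n = 0.75 × 162.7 = 122 kips.

122 kips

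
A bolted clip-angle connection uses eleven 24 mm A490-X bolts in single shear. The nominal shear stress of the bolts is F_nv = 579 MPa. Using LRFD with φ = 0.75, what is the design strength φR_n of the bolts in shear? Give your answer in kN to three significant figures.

A_b = π × 24² / 4 = 452.4 mm².
R_n = F_nv · A_b · n · n_s = 579 × 452.4 × 11 × 1 / 1000 = 2881 kN.
Design strength φR_n = 0.75 × 2881 = 2160 kN.

2160 kN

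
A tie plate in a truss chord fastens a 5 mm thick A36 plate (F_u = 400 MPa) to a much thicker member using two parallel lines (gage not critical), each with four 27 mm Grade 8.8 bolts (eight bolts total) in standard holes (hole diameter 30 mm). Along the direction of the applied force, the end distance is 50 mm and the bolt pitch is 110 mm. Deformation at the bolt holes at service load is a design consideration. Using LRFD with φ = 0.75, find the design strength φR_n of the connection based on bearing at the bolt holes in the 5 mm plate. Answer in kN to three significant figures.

709 kN

Per bolt r_n = 1.2 l_c t F_u ≤ 2.4 d t F_u; upper limit = 2.4 × 27 × 5 × 400 / 1000 = 129.6 kN.
Edge bolt: l_c = 50 − 30/2 = 35 mm → 1.2 × 35 × 5 × 400 / 1000 = 84 → r_n = 84 kN.
Interior bolts: l_c = 110 − 30 = 80 mm → 1.2 × 80 × 5 × 400 / 1000 = 192 → r_n = 129.6 kN.
R_n = 2 × 84 + 6 × 129.6 = 945.6 kN.
Design strength φR_n = 0.75 × 945.6 = 709 kN.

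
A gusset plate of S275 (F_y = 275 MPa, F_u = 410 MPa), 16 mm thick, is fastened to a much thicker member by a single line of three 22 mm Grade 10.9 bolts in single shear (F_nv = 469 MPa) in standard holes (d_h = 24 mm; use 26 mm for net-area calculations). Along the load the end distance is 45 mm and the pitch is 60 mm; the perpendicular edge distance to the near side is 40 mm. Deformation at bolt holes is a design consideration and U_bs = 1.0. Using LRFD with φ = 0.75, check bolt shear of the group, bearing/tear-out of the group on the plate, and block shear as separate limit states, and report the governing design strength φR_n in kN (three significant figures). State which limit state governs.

Bolt shear: A_b = π·22²/4 = 380.1 mm²; R_n = 469 × 380.1 × 3 × 1 / 1000 = 534.8 kN → 0.75 × 534.8 = 401 kN.
Bearing: edge l_c = 33, r_n = 259.8 kN; interior l_c = 36, r_n = 283.4 kN; R_n = 259.8 + 2·283.4 = 826.6 kN → 620 kN.
Block shear: A_gv = 2640, A_nv = 1600, A_nt = 432 mm²; R_n = min(0.6F_uA_nv, 0.6F_yA_gv) + U_bs·F_u·A_nt = 570.7 kN → 428 kN.
Bolt shear governs: 401 kN.

401 kN (bolt shear governs)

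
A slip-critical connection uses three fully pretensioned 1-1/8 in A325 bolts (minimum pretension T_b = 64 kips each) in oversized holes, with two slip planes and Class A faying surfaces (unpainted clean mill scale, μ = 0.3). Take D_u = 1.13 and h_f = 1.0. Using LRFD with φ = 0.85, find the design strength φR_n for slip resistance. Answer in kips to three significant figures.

R_n = μ · D_u · h_f · T_b · n_s · n_b = 0.3 × 1.13 × 1.0 × 64 × 2 × 3 = 130.2 kips.
Design strength φR_n = 0.85 × 130.2 = 111 kips.

111 kips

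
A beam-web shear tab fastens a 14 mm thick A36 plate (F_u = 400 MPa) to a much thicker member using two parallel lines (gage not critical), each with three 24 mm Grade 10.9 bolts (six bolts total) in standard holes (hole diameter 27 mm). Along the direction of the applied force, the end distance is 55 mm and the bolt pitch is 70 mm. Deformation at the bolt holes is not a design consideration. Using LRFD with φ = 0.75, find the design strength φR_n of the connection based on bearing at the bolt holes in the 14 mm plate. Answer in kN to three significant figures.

1610 kN

Per bolt r_n = 1.5 l_c t F_u ≤ 3.0 d t F_u; upper limit = 3.0 × 24 × 14 × 400 / 1000 = 403.2 kN.
Edge bolt: l_c = 55 − 27/2 = 41.5 mm → 1.5 × 41.5 × 14 × 400 / 1000 = 348.6 → r_n = 348.6 kN.
Interior bolts: l_c = 70 − 27 = 43 mm → 1.5 × 43 × 14 × 400 / 1000 = 361.2 → r_n = 361.2 kN.
R_n = 2 × 348.6 + 4 × 361.2 = 2142 kN.
Design strength φR_n = 0.75 × 2142 = 1610 kN.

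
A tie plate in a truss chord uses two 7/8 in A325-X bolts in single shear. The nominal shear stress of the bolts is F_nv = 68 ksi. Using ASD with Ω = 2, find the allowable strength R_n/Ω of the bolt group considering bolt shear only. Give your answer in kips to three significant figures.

A_b = π × 0.875² / 4 = 0.6013 in².
R_n = F_nv · A_b · n · n_s = 68 × 0.6013 × 2 × 1 = 81.78 kips.
Allowable strength R_n/Ω = 81.78 / 2 = 40.9 kips.

40.9 kips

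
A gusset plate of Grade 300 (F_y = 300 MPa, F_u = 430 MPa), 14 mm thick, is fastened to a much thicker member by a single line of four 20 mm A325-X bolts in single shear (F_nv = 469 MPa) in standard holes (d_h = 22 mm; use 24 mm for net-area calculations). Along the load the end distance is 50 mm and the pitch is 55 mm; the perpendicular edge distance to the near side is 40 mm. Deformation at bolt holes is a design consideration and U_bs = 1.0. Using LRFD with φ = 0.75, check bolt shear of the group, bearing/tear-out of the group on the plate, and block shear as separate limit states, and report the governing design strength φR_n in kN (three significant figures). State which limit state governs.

Bolt shear: A_b = π·20²/4 = 314.2 mm²; R_n = 469 × 314.2 × 4 × 1 / 1000 = 589.4 kN → 0.75 × 589.4 = 442 kN.
Bearing: edge l_c = 39, r_n = 281.7 kN; interior l_c = 33, r_n = 238.4 kN; R_n = 281.7 + 3·238.4 = 996.9 kN → 748 kN.
Block shear: A_gv = 3010, A_nv = 1834, A_nt = 392 mm²; R_n = min(0.6F_uA_nv, 0.6F_yA_gv) + U_bs·F_u·A_nt = 641.7 kN → 481 kN.
Bolt shear governs: 442 kN.

442 kN (bolt shear governs)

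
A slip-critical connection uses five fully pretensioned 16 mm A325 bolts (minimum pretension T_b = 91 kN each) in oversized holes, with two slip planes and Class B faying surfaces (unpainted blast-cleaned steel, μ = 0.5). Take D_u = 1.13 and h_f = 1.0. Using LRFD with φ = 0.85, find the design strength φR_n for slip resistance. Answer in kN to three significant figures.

R_n = μ · D_u · h_f · T_b · n_s · n_b = 0.5 × 1.13 × 1.0 × 91 × 2 × 5 = 514.1 kN.
Design strength φR_n = 0.85 × 514.1 = 437 kN.

437 kN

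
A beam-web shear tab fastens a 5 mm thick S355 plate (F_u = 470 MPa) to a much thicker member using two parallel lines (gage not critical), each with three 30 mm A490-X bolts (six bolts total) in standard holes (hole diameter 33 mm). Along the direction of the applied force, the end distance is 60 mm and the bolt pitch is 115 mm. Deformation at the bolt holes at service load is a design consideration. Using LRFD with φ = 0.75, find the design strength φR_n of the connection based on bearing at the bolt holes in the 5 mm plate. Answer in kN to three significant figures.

692 kN

Per bolt r_n = 1.2 l_c t F_u ≤ 2.4 d t F_u; upper limit = 2.4 × 30 × 5 × 470 / 1000 = 169.2 kN.
Edge bolt: l_c = 60 − 33/2 = 43.5 mm → 1.2 × 43.5 × 5 × 470 / 1000 = 122.7 → r_n = 122.7 kN.
Interior bolts: l_c = 115 − 33 = 82 mm → 1.2 × 82 × 5 × 470 / 1000 = 231.2 → r_n = 169.2 kN.
R_n = 2 × 122.7 + 4 × 169.2 = 922.1 kN.
Design strength φR_n = 0.75 × 922.1 = 692 kN.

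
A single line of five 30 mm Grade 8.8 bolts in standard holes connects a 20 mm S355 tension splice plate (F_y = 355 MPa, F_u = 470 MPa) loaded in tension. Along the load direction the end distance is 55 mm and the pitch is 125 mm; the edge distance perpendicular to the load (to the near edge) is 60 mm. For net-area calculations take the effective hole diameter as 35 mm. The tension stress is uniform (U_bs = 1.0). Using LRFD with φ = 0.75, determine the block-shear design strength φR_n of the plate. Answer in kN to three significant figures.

1980 kN

Shear plane L_v = 55 + 4·125 = 555 mm; A_gv = 555 × 20 = 11100 mm².
A_nv = (555 − 4.5·35) × 20 = 7950 mm².
A_nt = (60 − 0.5·35) × 20 = 850 mm².
0.6 F_u A_nv = 2242 kN; 0.6 F_y A_gv = 2364 kN → shear rupture governs the shear term.
R_n = 2242 + 1.0 × 470 × 850 / 1000 = 2641 kN.
Design strength φR_n = 0.75 × 2641 = 1980 kN.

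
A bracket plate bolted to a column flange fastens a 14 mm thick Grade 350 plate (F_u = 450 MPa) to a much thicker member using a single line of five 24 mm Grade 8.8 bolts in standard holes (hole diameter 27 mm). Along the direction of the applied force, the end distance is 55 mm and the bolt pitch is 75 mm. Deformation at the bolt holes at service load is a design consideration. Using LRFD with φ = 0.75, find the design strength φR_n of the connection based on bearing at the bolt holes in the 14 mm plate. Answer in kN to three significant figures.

Per bolt r_n = 1.2 l_c t F_u ≤ 2.4 d t F_u; upper limit = 2.4 × 24 × 14 × 450 / 1000 = 362.9 kN.
Edge bolt: l_c = 55 − 27/2 = 41.5 mm → 1.2 × 41.5 × 14 × 450 / 1000 = 313.7 → r_n = 313.7 kN.
Interior bolts: l_c = 75 − 27 = 48 mm → 1.2 × 48 × 14 × 450 / 1000 = 362.9 → r_n = 362.9 kN.
R_n = 1 × 313.7 + 4 × 362.9 = 1765 kN.
Design strength φR_n = 0.75 × 1765 = 1320 kN.

1320 kN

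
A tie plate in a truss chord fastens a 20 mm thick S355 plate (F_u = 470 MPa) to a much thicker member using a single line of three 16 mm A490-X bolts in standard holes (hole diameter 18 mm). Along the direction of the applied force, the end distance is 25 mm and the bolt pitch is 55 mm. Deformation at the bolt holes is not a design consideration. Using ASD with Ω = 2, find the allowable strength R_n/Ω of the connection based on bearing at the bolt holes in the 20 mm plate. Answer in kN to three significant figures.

564 kN

Per bolt r_n = 1.5 l_c t F_u ≤ 3.0 d t F_u; upper limit = 3.0 × 16 × 20 × 470 / 1000 = 451.2 kN.
Edge bolt: l_c = 25 − 18/2 = 16 mm → 1.5 × 16 × 20 × 470 / 1000 = 225.6 → r_n = 225.6 kN.
Interior bolts: l_c = 55 − 18 = 37 mm → 1.5 × 37 × 20 × 470 / 1000 = 521.7 → r_n = 451.2 kN.
R_n = 1 × 225.6 + 2 × 451.2 = 1128 kN.
Allowable strength R_n/Ω = 1128 / 2 = 564 kN.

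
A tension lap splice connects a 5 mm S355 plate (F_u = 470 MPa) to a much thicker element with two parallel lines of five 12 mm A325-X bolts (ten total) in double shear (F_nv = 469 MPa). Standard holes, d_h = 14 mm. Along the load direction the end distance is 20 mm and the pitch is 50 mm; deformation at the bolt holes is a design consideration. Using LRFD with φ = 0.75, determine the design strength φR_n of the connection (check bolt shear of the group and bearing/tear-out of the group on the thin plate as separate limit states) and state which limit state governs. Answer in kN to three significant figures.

Bolt shear: A_b = π·12²/4 = 113.1 mm²; R_n = 469 × 113.1 × 10 × 2 / 1000 = 1061 kN → 0.75 × 1061 = 796 kN.
Bearing (1.2 l_c t F_u ≤ 2.4 d t F_u): upper limit = 2.4·12·5·470 / 1000 = 67.68 kN.
  Edge l_c = 20 − 14/2 = 13 → r_n = 36.66 kN; interior l_c = 50 − 14 = 36 → r_n = 67.68 kN.
  R_n,bearing = 2·36.66 + 8·67.68 = 614.8 kN → 0.75 × 614.8 = 461 kN.
Bearing governs: 461 kN.

461 kN (bearing governs)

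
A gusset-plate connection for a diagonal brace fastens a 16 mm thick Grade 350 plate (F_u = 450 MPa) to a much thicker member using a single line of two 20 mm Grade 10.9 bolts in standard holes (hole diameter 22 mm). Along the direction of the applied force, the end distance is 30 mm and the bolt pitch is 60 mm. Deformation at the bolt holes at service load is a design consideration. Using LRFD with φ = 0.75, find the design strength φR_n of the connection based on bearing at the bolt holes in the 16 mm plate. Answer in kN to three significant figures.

Per bolt r_n = 1.2 l_c t F_u ≤ 2.4 d t F_u; upper limit = 2.4 × 20 × 16 × 450 / 1000 = 345.6 kN.
Edge bolt: l_c = 30 − 22/2 = 19 mm → 1.2 × 19 × 16 × 450 / 1000 = 164.2 → r_n = 164.2 kN.
Interior bolts: l_c = 60 − 22 = 38 mm → 1.2 × 38 × 16 × 450 / 1000 = 328.3 → r_n = 328.3 kN.
R_n = 1 × 164.2 + 1 × 328.3 = 492.5 kN.
Design strength φR_n = 0.75 × 492.5 = 369 kN.

369 kN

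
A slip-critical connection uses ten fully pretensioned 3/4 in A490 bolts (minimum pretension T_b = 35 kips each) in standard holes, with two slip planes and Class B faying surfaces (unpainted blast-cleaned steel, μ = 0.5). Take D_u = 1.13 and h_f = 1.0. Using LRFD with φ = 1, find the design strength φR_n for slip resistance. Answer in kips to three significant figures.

396 kips

R_n = μ · D_u · h_f · T_b · n_s · n_b = 0.5 × 1.13 × 1.0 × 35 × 2 × 10 = 395.5 kips.
Design strength φR_n = 1 × 395.5 = 396 kips.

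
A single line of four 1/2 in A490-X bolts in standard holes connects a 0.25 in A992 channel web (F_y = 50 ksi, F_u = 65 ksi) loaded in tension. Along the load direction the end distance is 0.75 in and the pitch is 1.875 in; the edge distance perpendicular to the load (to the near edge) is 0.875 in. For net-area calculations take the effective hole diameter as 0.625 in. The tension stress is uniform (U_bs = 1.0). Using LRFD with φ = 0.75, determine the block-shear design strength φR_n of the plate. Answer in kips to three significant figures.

Shear plane L_v = 0.75 + 3·1.875 = 6.375 in; A_gv = 6.375 × 0.25 = 1.594 in².
A_nv = (6.375 − 3.5·0.625) × 0.25 = 1.047 in².
A_nt = (0.875 − 0.5·0.625) × 0.25 = 0.1406 in².
0.6 F_u A_nv = 40.83 kips; 0.6 F_y A_gv = 47.81 kips → shear rupture governs the shear term.
R_n = 40.83 + 1.0 × 65 × 0.1406 = 49.97 kips.
Design strength φR_n = 0.75 × 49.97 = 37.5 kips.

37.5 kips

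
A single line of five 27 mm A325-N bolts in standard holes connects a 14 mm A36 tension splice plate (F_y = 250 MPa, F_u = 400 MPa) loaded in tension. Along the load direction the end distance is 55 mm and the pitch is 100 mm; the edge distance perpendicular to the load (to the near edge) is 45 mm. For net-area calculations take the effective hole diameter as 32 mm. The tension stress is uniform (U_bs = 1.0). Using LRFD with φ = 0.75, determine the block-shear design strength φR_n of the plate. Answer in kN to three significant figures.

838 kN

Shear plane L_v = 55 + 4·100 = 455 mm; A_gv = 455 × 14 = 6370 mm².
A_nv = (455 − 4.5·32) × 14 = 4354 mm².
A_nt = (45 − 0.5·32) × 14 = 406 mm².
0.6 F_u A_nv = 1045 kN; 0.6 F_y A_gv = 955.5 kN → shear yielding governs the shear term.
R_n = 955.5 + 1.0 × 400 × 406 / 1000 = 1118 kN.
Design strength φR_n = 0.75 × 1118 = 838 kN.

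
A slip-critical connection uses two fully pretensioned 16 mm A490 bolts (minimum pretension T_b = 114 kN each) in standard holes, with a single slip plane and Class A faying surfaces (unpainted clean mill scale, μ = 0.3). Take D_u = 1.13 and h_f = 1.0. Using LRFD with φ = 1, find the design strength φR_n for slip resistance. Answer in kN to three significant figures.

77.3 kN

R_n = μ · D_u · h_f · T_b · n_s · n_b = 0.3 × 1.13 × 1.0 × 114 × 1 × 2 = 77.29 kN.
Design strength φR_n = 1 × 77.29 = 77.3 kN.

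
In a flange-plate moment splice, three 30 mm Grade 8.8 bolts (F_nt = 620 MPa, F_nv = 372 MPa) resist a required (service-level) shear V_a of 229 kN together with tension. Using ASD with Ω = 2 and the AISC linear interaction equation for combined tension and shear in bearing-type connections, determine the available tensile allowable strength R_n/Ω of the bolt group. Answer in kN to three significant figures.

A_b = π·30²/4 = 706.9 mm²; f_rv = 229 × 1000 / (3 × 706.9) = 108 MPa.
F'_nt = 1.3 F_nt − (Ω F_nt / F_nv) f_rv = 1.3·620 − (2·620/372)·108 = 446 MPa, capped at F_nt → F'_nt = 446 MPa.
R_n = F'_nt · A_b · n = 446 × 706.9 × 3 / 1000 = 945.9 kN.
Allowable strength R_n/Ω = 945.9 / 2 = 473 kN.

473 kN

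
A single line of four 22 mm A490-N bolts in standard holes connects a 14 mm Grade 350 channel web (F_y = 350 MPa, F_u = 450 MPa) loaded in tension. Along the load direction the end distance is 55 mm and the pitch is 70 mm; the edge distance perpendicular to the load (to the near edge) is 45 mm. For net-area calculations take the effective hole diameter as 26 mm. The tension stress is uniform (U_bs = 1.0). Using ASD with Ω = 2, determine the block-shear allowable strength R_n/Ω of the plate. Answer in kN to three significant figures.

430 kN

Shear plane L_v = 55 + 3·70 = 265 mm; A_gv = 265 × 14 = 3710 mm².
A_nv = (265 − 3.5·26) × 14 = 2436 mm².
A_nt = (45 − 0.5·26) × 14 = 448 mm².
0.6 F_u A_nv = 657.7 kN; 0.6 F_y A_gv = 779.1 kN → shear rupture governs the shear term.
R_n = 657.7 + 1.0 × 450 × 448 / 1000 = 859.3 kN.
Allowable strength R_n/Ω = 859.3 / 2 = 430 kN.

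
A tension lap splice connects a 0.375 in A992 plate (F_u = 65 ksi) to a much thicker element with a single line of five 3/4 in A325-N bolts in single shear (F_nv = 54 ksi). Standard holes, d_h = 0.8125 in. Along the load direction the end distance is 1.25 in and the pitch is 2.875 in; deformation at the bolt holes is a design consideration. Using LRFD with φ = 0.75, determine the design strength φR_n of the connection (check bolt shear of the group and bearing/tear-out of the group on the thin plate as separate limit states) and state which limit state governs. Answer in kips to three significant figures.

Bolt shear: A_b = π·0.75²/4 = 0.4418 in²; R_n = 54 × 0.4418 × 5 × 1 = 119.3 kips → 0.75 × 119.3 = 89.5 kips.
Bearing (1.2 l_c t F_u ≤ 2.4 d t F_u): upper limit = 2.4·0.75·0.375·65 = 43.87 kips.
  Edge l_c = 1.25 − 0.8125/2 = 0.8438 → r_n = 24.68 kips; interior l_c = 2.875 − 0.8125 = 2.062 → r_n = 43.87 kips.
  R_n,bearing = 1·24.68 + 4·43.87 = 200.2 kips → 0.75 × 200.2 = 150 kips.
Bolt shear governs: 89.5 kips.

89.5 kips (bolt shear governs)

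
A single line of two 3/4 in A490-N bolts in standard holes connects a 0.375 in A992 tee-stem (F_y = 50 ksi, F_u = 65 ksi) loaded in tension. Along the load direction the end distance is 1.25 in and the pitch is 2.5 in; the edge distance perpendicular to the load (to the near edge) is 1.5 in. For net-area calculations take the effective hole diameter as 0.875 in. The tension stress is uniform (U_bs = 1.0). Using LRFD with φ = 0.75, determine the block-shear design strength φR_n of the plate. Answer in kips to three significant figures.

46.2 kips

Shear plane L_v = 1.25 + 1·2.5 = 3.75 in; A_gv = 3.75 × 0.375 = 1.406 in².
A_nv = (3.75 − 1.5·0.875) × 0.375 = 0.9141 in².
A_nt = (1.5 − 0.5·0.875) × 0.375 = 0.3984 in².
0.6 F_u A_nv = 35.65 kips; 0.6 F_y A_gv = 42.19 kips → shear rupture governs the shear term.
R_n = 35.65 + 1.0 × 65 × 0.3984 = 61.55 kips.
Design strength φR_n = 0.75 × 61.55 = 46.2 kips.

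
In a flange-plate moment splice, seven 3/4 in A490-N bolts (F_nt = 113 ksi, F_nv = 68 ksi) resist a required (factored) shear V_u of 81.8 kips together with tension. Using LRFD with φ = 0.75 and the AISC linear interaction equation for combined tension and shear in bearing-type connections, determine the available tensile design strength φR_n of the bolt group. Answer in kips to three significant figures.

205 kips

A_b = π·0.75²/4 = 0.4418 in²; f_rv = 81.8 / (7 × 0.4418) = 26.45 ksi.
F'_nt = 1.3 F_nt − (F_nt / φF_nv) f_rv = 1.3·113 − (113/(0.75·68))·26.45 = 88.29 ksi, capped at F_nt → F'_nt = 88.29 ksi.
R_n = F'_nt · A_b · n = 88.29 × 0.4418 × 7 = 273 kips.
Design strength φR_n = 0.75 × 273 = 205 kips.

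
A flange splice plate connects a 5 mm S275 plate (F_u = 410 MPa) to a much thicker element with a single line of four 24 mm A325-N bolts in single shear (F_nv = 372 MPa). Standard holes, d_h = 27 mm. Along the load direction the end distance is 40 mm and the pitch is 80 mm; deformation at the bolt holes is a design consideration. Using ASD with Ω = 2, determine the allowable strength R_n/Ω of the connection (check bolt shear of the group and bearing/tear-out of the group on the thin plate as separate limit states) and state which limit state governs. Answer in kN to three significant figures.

Bolt shear: A_b = π·24²/4 = 452.4 mm²; R_n = 372 × 452.4 × 4 × 1 / 1000 = 673.2 kN → 673.2 / 2 = 337 kN.
Bearing (1.2 l_c t F_u ≤ 2.4 d t F_u): upper limit = 2.4·24·5·410 / 1000 = 118.1 kN.
  Edge l_c = 40 − 27/2 = 26.5 → r_n = 65.19 kN; interior l_c = 80 − 27 = 53 → r_n = 118.1 kN.
  R_n,bearing = 1·65.19 + 3·118.1 = 419.4 kN → 419.4 / 2 = 210 kN.
Bearing governs: 210 kN.

210 kN (bearing governs)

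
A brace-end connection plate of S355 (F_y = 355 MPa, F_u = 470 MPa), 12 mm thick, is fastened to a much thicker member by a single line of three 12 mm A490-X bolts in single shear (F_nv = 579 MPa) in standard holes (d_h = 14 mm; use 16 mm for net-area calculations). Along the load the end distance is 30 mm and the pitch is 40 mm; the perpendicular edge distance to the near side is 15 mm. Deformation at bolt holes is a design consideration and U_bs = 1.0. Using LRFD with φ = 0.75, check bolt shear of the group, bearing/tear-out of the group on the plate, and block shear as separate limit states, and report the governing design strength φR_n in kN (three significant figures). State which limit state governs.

147 kN (bolt shear governs)

Bolt shear: A_b = π·12²/4 = 113.1 mm²; R_n = 579 × 113.1 × 3 × 1 / 1000 = 196.5 kN → 0.75 × 196.5 = 147 kN.
Bearing: edge l_c = 23, r_n = 155.7 kN; interior l_c = 26, r_n = 162.4 kN; R_n = 155.7 + 2·162.4 = 480.5 kN → 360 kN.
Block shear: A_gv = 1320, A_nv = 840, A_nt = 84 mm²; R_n = min(0.6F_uA_nv, 0.6F_yA_gv) + U_bs·F_u·A_nt = 276.4 kN → 207 kN.
Bolt shear governs: 147 kN.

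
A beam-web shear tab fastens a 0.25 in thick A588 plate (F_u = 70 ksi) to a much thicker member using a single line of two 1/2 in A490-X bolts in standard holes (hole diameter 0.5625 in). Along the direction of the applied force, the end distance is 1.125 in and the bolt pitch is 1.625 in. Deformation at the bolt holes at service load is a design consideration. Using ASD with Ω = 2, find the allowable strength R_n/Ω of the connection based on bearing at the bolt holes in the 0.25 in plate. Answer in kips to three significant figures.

Per bolt r_n = 1.2 l_c t F_u ≤ 2.4 d t F_u; upper limit = 2.4 × 0.5 × 0.25 × 70 = 21 kips.
Edge bolt: l_c = 1.125 − 0.5625/2 = 0.8438 in → 1.2 × 0.8438 × 0.25 × 70 = 17.72 → r_n = 17.72 kips.
Interior bolts: l_c = 1.625 − 0.5625 = 1.062 in → 1.2 × 1.062 × 0.25 × 70 = 22.31 → r_n = 21 kips.
R_n = 1 × 17.72 + 1 × 21 = 38.72 kips.
Allowable strength R_n/Ω = 38.72 / 2 = 19.4 kips.

19.4 kips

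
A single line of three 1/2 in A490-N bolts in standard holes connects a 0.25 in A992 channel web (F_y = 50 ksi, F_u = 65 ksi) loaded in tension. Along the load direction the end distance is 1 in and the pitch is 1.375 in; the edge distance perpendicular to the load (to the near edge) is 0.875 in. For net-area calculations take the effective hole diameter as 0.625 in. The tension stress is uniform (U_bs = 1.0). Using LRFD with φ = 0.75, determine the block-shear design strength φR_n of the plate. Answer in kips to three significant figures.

22.9 kips

Shear plane L_v = 1 + 2·1.375 = 3.75 in; A_gv = 3.75 × 0.25 = 0.9375 in².
A_nv = (3.75 − 2.5·0.625) × 0.25 = 0.5469 in².
A_nt = (0.875 − 0.5·0.625) × 0.25 = 0.1406 in².
0.6 F_u A_nv = 21.33 kips; 0.6 F_y A_gv = 28.12 kips → shear rupture governs the shear term.
R_n = 21.33 + 1.0 × 65 × 0.1406 = 30.47 kips.
Design strength φR_n = 0.75 × 30.47 = 22.9 kips.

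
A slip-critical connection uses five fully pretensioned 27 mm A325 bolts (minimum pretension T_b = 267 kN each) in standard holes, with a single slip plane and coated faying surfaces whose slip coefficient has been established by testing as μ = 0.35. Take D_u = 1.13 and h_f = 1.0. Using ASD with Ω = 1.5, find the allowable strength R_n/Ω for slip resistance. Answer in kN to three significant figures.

R_n = μ · D_u · h_f · T_b · n_s · n_b = 0.35 × 1.13 × 1.0 × 267 × 1 × 5 = 528 kN.
Allowable strength R_n/Ω = 528 / 1.5 = 352 kN.

352 kN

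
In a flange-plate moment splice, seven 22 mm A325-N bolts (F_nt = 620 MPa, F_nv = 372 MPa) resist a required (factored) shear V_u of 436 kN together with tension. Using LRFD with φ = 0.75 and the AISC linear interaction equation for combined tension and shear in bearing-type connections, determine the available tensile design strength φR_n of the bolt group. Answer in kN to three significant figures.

A_b = π·22²/4 = 380.1 mm²; f_rv = 436 × 1000 / (7 × 380.1) = 163.9 MPa.
F'_nt = 1.3 F_nt − (F_nt / φF_nv) f_rv = 1.3·620 − (620/(0.75·372))·163.9 = 441.9 MPa, capped at F_nt → F'_nt = 441.9 MPa.
R_n = F'_nt · A_b · n = 441.9 × 380.1 × 7 / 1000 = 1176 kN.
Design strength φR_n = 0.75 × 1176 = 882 kN.

882 kN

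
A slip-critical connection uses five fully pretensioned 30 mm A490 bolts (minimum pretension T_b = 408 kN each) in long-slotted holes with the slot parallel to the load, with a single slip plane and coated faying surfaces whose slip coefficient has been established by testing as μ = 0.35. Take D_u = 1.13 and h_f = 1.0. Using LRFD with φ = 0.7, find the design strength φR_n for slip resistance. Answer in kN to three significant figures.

R_n = μ · D_u · h_f · T_b · n_s · n_b = 0.35 × 1.13 × 1.0 × 408 × 1 × 5 = 806.8 kN.
Design strength φR_n = 0.7 × 806.8 = 565 kN.

565 kN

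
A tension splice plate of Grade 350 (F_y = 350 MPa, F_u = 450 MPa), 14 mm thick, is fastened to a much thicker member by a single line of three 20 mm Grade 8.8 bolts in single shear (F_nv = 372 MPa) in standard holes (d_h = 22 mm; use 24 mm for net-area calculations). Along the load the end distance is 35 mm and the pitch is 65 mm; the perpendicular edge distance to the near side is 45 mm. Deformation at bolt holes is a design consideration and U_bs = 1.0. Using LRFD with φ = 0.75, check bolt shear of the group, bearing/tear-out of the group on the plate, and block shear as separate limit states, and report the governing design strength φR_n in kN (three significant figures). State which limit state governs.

263 kN (bolt shear governs)

Bolt shear: A_b = π·20²/4 = 314.2 mm²; R_n = 372 × 314.2 × 3 × 1 / 1000 = 350.6 kN → 0.75 × 350.6 = 263 kN.
Bearing: edge l_c = 24, r_n = 181.4 kN; interior l_c = 43, r_n = 302.4 kN; R_n = 181.4 + 2·302.4 = 786.2 kN → 590 kN.
Block shear: A_gv = 2310, A_nv = 1470, A_nt = 462 mm²; R_n = min(0.6F_uA_nv, 0.6F_yA_gv) + U_bs·F_u·A_nt = 604.8 kN → 454 kN.
Bolt shear governs: 263 kN.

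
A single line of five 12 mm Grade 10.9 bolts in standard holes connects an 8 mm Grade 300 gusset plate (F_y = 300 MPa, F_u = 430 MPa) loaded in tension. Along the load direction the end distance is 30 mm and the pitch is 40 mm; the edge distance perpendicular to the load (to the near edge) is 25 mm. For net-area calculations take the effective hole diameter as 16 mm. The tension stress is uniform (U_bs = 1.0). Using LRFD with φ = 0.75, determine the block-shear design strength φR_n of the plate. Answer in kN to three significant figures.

227 kN

Shear plane L_v = 30 + 4·40 = 190 mm; A_gv = 190 × 8 = 1520 mm².
A_nv = (190 − 4.5·16) × 8 = 944 mm².
A_nt = (25 − 0.5·16) × 8 = 136 mm².
0.6 F_u A_nv = 243.6 kN; 0.6 F_y A_gv = 273.6 kN → shear rupture governs the shear term.
R_n = 243.6 + 1.0 × 430 × 136 / 1000 = 302 kN.
Design strength φR_n = 0.75 × 302 = 227 kN.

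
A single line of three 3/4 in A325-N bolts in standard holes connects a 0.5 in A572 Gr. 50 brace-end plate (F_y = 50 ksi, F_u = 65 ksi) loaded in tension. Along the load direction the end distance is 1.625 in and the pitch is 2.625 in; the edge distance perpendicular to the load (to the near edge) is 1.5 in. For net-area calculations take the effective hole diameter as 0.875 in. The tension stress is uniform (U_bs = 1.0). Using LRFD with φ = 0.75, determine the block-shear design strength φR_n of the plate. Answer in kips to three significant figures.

Shear plane L_v = 1.625 + 2·2.625 = 6.875 in; A_gv = 6.875 × 0.5 = 3.438 in².
A_nv = (6.875 − 2.5·0.875) × 0.5 = 2.344 in².
A_nt = (1.5 − 0.5·0.875) × 0.5 = 0.5312 in².
0.6 F_u A_nv = 91.41 kips; 0.6 F_y A_gv = 103.1 kips → shear rupture governs the shear term.
R_n = 91.41 + 1.0 × 65 × 0.5312 = 125.9 kips.
Design strength φR_n = 0.75 × 125.9 = 94.5 kips.

94.5 kips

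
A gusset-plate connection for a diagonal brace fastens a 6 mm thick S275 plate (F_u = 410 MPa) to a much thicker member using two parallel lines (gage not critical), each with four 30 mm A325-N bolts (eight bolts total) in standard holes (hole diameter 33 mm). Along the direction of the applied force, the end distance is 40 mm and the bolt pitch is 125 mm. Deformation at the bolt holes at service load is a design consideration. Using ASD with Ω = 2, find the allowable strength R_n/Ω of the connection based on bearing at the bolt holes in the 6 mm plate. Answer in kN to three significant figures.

Per bolt r_n = 1.2 l_c t F_u ≤ 2.4 d t F_u; upper limit = 2.4 × 30 × 6 × 410 / 1000 = 177.1 kN.
Edge bolt: l_c = 40 − 33/2 = 23.5 mm → 1.2 × 23.5 × 6 × 410 / 1000 = 69.37 → r_n = 69.37 kN.
Interior bolts: l_c = 125 − 33 = 92 mm → 1.2 × 92 × 6 × 410 / 1000 = 271.6 → r_n = 177.1 kN.
R_n = 2 × 69.37 + 6 × 177.1 = 1201 kN.
Allowable strength R_n/Ω = 1201 / 2 = 601 kN.

601 kN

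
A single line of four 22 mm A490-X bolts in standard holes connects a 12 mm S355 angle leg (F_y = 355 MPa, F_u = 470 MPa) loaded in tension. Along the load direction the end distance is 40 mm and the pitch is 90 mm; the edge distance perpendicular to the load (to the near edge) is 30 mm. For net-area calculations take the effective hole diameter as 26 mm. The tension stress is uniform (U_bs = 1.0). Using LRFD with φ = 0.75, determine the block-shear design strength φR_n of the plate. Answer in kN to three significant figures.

628 kN

Shear plane L_v = 40 + 3·90 = 310 mm; A_gv = 310 × 12 = 3720 mm².
A_nv = (310 − 3.5·26) × 12 = 2628 mm².
A_nt = (30 − 0.5·26) × 12 = 204 mm².
0.6 F_u A_nv = 741.1 kN; 0.6 F_y A_gv = 792.4 kN → shear rupture governs the shear term.
R_n = 741.1 + 1.0 × 470 × 204 / 1000 = 837 kN.
Design strength φR_n = 0.75 × 837 = 628 kN.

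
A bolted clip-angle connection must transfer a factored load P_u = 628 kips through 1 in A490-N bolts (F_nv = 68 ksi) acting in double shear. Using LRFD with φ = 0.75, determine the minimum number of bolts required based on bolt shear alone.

8 bolts

A_b = π·1²/4 = 0.7854 in².
Per-bolt design strength φR_n = 0.75 × 68 × 0.7854 × 2 = 80.11 kips.
n ≥ 628 / 80.11 = 7.839 → use 8 bolts.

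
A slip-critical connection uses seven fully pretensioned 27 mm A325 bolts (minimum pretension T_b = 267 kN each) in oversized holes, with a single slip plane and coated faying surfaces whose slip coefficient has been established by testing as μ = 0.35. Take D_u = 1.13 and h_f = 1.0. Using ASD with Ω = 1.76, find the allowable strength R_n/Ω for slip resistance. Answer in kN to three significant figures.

420 kN

R_n = μ · D_u · h_f · T_b · n_s · n_b = 0.35 × 1.13 × 1.0 × 267 × 1 × 7 = 739.2 kN.
Allowable strength R_n/Ω = 739.2 / 1.76 = 420 kN.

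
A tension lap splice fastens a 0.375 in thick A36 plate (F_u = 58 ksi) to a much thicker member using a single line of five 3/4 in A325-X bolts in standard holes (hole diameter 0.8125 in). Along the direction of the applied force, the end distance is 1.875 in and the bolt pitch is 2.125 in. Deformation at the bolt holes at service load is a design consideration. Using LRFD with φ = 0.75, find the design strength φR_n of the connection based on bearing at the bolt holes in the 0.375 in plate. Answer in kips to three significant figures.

132 kips

Per bolt r_n = 1.2 l_c t F_u ≤ 2.4 d t F_u; upper limit = 2.4 × 0.75 × 0.375 × 58 = 39.15 kips.
Edge bolt: l_c = 1.875 − 0.8125/2 = 1.469 in → 1.2 × 1.469 × 0.375 × 58 = 38.33 → r_n = 38.33 kips.
Interior bolts: l_c = 2.125 − 0.8125 = 1.312 in → 1.2 × 1.312 × 0.375 × 58 = 34.26 → r_n = 34.26 kips.
R_n = 1 × 38.33 + 4 × 34.26 = 175.4 kips.
Design strength φR_n = 0.75 × 175.4 = 132 kips.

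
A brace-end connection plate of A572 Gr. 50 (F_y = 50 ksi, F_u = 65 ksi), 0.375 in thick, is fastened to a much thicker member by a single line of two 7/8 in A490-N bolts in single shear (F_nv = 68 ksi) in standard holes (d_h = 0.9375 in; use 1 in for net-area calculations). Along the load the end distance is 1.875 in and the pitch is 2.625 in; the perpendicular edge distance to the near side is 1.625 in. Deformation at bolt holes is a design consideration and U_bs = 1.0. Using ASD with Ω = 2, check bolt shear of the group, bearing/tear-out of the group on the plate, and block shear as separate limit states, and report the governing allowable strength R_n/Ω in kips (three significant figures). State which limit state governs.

Bolt shear: A_b = π·0.875²/4 = 0.6013 in²; R_n = 68 × 0.6013 × 2 × 1 = 81.78 kips → 81.78 / 2 = 40.9 kips.
Bearing: edge l_c = 1.406, r_n = 41.13 kips; interior l_c = 1.688, r_n = 49.36 kips; R_n = 41.13 + 1·49.36 = 90.49 kips → 45.2 kips.
Block shear: A_gv = 1.688, A_nv = 1.125, A_nt = 0.4219 in²; R_n = min(0.6F_uA_nv, 0.6F_yA_gv) + U_bs·F_u·A_nt = 71.3 kips → 35.6 kips.
Block shear governs: 35.6 kips.

35.6 kips (block shear governs)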